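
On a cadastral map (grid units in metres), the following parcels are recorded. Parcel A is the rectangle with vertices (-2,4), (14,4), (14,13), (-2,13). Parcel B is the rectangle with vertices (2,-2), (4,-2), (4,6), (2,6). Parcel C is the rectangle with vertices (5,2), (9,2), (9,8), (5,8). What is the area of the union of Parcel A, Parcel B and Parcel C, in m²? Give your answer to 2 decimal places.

164.00

By inclusion–exclusion:
Individual areas: |Parcel A| = 144, |Parcel B| = 16, |Parcel C| = 24.
|Parcel A∩Parcel B|: x∈[2,4], y∈[4,6] → 2·2 = 4.
|Parcel A∩Parcel C|: x∈[5,9], y∈[4,8] → 4·4 = 16.
|Parcel B∩Parcel C| = 0 (no overlap).
|Parcel A∩Parcel B∩Parcel C| = 0.
|Parcel A ∪ Parcel B ∪ Parcel C| = 184 − 20 + 0 = 164.00.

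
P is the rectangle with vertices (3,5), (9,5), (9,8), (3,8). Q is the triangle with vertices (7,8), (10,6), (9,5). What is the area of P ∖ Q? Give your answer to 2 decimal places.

|P| = 18, |P∩Q| = 1.6667.
|P ∖ Q| = |P| − |P∩Q| = 18 − 1.6667 = 16.33.

16.33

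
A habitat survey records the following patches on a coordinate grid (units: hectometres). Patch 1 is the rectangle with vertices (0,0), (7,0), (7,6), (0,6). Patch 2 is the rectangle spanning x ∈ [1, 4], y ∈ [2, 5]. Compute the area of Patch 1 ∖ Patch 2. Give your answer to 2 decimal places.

|Patch 1∩Patch 2|: x∈[1,4], y∈[2,5] → 3·3 = 9.
|Patch 1| = 42.
|Patch 1 ∖ Patch 2| = |Patch 1| − |Patch 1∩Patch 2| = 42 − 9 = 33.00.

33.00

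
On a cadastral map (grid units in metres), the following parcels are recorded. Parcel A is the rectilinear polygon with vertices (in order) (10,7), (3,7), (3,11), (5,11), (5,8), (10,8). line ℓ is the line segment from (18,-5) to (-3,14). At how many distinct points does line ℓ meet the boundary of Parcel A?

The segment meets the boundary at (3,8.571), (4.737,7).

2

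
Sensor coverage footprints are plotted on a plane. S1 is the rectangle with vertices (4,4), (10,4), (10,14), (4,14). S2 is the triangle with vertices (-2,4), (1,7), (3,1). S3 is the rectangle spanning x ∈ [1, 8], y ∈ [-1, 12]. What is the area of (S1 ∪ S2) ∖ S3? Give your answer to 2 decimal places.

|S1 ∪ S2| = 72.
|(S1 ∪ S2) ∩ S3| = 36.8.
|(S1 ∪ S2) ∖ S3| = 72 − 36.8 = 35.20.

35.20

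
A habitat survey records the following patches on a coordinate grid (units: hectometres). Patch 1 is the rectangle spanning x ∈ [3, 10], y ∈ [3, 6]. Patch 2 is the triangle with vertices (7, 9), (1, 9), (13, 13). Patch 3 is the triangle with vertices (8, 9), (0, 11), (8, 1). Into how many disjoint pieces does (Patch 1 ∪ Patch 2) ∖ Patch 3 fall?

(Patch 1 ∪ Patch 2) ∖ Patch 3 splits into 4 disjoint pieces (area 6, area 6.6, area 0.0474, area 8.5909).

4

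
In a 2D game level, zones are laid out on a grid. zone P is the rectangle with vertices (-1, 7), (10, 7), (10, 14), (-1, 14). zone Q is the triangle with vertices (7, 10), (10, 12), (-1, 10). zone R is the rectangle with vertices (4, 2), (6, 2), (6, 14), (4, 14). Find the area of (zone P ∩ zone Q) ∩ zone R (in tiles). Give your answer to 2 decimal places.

2.18

The region (zone P ∩ zone Q) ∩ zone R is the polygon with vertices (4,10), (4,10.909), (6,11.273), (6,10).
By the shoelace formula its area is 2.18.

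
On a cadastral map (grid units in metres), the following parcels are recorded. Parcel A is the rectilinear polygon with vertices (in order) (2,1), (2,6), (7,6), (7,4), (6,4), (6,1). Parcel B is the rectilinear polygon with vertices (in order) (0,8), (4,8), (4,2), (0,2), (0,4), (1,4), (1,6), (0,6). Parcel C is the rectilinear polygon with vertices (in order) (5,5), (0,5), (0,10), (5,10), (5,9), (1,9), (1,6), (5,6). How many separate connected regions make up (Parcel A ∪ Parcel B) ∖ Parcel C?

(Parcel A ∪ Parcel B) ∖ Parcel C splits into 2 disjoint pieces (area 24, area 6).

2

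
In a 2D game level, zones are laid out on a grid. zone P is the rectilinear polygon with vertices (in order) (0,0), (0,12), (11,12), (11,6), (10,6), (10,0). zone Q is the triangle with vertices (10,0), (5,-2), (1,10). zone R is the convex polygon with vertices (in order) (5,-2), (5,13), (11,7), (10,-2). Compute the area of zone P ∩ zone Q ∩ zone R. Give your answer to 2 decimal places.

The intersection is the polygon with vertices (10,0), (5,0), (5,5.556).
By the shoelace formula its area is 13.89.

13.89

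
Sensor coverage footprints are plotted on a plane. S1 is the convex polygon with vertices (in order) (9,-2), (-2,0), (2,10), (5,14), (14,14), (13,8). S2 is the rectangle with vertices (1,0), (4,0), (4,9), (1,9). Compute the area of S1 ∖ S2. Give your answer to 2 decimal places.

143.45

|S1| = 170, |S1∩S2| = 26.55.
|S1 ∖ S2| = |S1| − |S1∩S2| = 170 − 26.55 = 143.45.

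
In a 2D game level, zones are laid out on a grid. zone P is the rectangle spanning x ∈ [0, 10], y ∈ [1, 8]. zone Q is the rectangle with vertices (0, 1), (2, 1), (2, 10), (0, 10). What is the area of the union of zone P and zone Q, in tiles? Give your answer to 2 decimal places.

By inclusion–exclusion:
Individual areas: |zone P| = 70, |zone Q| = 18.
|zone P∩zone Q|: x∈[0,2], y∈[1,8] → 2·7 = 14.
|zone P ∪ zone Q| = 88 − 14 = 74.00.

74.00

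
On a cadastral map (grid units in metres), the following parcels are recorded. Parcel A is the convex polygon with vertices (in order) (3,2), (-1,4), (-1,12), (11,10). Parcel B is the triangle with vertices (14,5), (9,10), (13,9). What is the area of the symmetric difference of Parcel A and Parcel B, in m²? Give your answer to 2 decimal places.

|Parcel A| = 72, |Parcel B| = 7.5, |Parcel A∩Parcel B| = 0.6.
|Parcel A △ Parcel B| = |Parcel A| + |Parcel B| − 2·|Parcel A∩Parcel B| = 72 + 7.5 − 1.2 = 78.30.

78.30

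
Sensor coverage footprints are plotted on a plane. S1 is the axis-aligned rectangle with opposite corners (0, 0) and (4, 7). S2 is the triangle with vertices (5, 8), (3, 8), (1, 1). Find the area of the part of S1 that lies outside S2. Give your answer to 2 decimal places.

23.02

|S1| = 28, |S1∩S2| = 4.9821.
|S1 ∖ S2| = |S1| − |S1∩S2| = 28 − 4.9821 = 23.02.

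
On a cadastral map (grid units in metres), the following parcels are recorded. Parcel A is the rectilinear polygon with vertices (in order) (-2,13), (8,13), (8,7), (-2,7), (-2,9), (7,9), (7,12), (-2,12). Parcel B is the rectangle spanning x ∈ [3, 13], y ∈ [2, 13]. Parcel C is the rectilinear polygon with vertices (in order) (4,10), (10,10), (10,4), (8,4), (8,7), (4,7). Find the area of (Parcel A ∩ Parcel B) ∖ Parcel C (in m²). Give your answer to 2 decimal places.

|Parcel A ∩ Parcel B| = 18.
|(Parcel A ∩ Parcel B) ∩ Parcel C| = 9.
|(Parcel A ∩ Parcel B) ∖ Parcel C| = 18 − 9 = 9.00.

9.00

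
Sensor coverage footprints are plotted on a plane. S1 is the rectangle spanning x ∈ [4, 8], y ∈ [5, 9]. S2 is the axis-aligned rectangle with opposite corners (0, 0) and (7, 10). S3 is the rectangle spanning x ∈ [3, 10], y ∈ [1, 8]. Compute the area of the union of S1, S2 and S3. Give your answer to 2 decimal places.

92.00

By inclusion–exclusion:
Individual areas: |S1| = 16, |S2| = 70, |S3| = 49.
|S1∩S2|: x∈[4,7], y∈[5,9] → 3·4 = 12.
|S1∩S3|: x∈[4,8], y∈[5,8] → 4·3 = 12.
|S2∩S3|: x∈[3,7], y∈[1,8] → 4·7 = 28.
|S1∩S2∩S3| = 9.
|S1 ∪ S2 ∪ S3| = 135 − 52 + 9 = 92.00.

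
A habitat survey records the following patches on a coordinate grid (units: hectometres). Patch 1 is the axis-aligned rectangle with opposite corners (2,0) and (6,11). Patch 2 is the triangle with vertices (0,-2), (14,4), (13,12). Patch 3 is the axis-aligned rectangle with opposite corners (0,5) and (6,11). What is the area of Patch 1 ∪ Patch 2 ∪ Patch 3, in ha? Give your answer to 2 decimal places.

By inclusion–exclusion:
Individual areas: |Patch 1| = 44, |Patch 2| = 59, |Patch 3| = 36.
|Patch 1∩Patch 2| = 8.8498.
|Patch 1∩Patch 3|: x∈[2,6], y∈[5,11] → 4·6 = 24.
|Patch 2∩Patch 3| = 0.
|Patch 1∩Patch 2∩Patch 3| = 0.
|Patch 1 ∪ Patch 2 ∪ Patch 3| = 139 − 32.8498 + 0 = 106.15.

106.15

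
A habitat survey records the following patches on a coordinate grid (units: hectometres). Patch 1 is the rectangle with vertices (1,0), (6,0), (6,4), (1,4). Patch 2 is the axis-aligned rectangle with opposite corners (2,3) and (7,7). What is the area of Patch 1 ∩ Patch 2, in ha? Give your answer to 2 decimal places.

4.00

|Patch 1∩Patch 2|: x∈[2,6], y∈[3,4] → 4·1 = 4.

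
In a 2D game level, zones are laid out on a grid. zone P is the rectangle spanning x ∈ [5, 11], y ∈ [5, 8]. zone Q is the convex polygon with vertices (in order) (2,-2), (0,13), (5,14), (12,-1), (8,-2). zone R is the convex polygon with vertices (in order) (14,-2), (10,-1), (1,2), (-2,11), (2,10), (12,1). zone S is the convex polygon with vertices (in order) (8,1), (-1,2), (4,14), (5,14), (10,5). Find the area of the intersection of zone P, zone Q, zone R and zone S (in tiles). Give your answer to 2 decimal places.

2.94

The intersection is the polygon with vertices (7.556,5), (5,5), (5,7.3).
By the shoelace formula its area is 2.94.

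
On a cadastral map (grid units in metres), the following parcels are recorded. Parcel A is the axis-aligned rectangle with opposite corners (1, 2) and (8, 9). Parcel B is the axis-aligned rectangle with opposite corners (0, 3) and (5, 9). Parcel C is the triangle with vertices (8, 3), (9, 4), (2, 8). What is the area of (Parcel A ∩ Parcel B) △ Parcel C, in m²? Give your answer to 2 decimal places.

27.14

|Parcel A ∩ Parcel B| = 24.
|(Parcel A ∩ Parcel B) ∩ Parcel C| = 1.1786.
|(Parcel A ∩ Parcel B) △ Parcel C| = 24 + 5.5 − 2.3571 = 27.14.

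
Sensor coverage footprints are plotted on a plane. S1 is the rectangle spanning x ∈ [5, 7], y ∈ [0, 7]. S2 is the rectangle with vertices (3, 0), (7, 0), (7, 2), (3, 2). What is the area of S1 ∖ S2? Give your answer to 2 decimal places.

|S1∩S2|: x∈[5,7], y∈[0,2] → 2·2 = 4.
|S1| = 14.
|S1 ∖ S2| = |S1| − |S1∩S2| = 14 − 4 = 10.00.

10.00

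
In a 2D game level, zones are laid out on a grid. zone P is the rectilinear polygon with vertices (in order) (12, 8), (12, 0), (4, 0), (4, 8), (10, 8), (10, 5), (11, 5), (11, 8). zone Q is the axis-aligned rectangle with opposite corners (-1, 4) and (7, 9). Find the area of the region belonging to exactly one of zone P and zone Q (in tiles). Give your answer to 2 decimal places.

|zone P| = 61, |zone Q| = 40, |zone P∩zone Q| = 12.
|zone P △ zone Q| = |zone P| + |zone Q| − 2·|zone P∩zone Q| = 61 + 40 − 24 = 77.00.

77.00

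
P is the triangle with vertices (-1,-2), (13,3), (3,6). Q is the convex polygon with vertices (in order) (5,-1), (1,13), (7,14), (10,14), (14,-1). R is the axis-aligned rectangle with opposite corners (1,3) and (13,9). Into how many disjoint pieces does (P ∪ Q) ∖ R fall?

2

(P ∪ Q) ∖ R splits into 2 disjoint pieces (area 51.3581, area 43.0476).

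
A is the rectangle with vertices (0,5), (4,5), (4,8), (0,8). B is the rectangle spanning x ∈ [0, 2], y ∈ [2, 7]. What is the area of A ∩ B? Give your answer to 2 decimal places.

|A∩B|: x∈[0,2], y∈[5,7] → 2·2 = 4.

4.00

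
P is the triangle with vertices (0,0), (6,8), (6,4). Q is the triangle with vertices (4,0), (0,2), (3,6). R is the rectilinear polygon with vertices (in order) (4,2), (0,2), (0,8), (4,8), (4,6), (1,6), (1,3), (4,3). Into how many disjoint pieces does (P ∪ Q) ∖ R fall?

2

(P ∪ Q) ∖ R splits into 2 disjoint pieces (area 4.29, area 11.9394).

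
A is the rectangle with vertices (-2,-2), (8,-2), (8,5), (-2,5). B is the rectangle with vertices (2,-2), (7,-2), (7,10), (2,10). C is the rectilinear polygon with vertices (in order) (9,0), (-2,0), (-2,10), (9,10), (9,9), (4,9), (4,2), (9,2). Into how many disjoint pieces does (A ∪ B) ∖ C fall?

2

(A ∪ B) ∖ C splits into 2 disjoint pieces (area 24, area 20).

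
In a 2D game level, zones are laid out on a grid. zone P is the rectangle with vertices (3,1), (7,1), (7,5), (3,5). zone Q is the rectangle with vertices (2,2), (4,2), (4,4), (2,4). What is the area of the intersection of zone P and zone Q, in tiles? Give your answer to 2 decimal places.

2.00

|zone P∩zone Q|: x∈[3,4], y∈[2,4] → 1·2 = 2.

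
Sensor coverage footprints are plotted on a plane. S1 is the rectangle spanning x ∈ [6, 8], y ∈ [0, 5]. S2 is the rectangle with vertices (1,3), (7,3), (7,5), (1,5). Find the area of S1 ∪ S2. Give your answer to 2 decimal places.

20.00

By inclusion–exclusion:
Individual areas: |S1| = 10, |S2| = 12.
|S1∩S2|: x∈[6,7], y∈[3,5] → 1·2 = 2.
|S1 ∪ S2| = 22 − 2 = 20.00.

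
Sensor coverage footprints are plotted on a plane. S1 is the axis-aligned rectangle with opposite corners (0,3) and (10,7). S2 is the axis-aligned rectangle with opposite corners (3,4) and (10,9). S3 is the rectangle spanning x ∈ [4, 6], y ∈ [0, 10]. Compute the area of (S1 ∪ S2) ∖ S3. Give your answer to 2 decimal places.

|S1 ∪ S2| = 54.
|(S1 ∪ S2) ∩ S3| = 12.
|(S1 ∪ S2) ∖ S3| = 54 − 12 = 42.00.

42.00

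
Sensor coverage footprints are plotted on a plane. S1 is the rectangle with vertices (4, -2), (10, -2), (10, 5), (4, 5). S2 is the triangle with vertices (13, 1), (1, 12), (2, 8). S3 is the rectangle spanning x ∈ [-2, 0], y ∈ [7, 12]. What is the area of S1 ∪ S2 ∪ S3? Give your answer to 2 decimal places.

By inclusion–exclusion:
Individual areas: |S1| = 42, |S2| = 18.5, |S3| = 10.
|S1∩S2| = 2.5828.
|S1∩S3| = 0 (no overlap).
|S2∩S3| = 0.
|S1∩S2∩S3| = 0.
|S1 ∪ S2 ∪ S3| = 70.5 − 2.5828 + 0 = 67.92.

67.92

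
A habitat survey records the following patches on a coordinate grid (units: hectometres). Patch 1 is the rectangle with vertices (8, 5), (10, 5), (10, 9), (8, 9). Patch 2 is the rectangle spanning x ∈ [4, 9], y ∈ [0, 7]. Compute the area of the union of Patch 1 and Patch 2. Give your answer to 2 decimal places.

By inclusion–exclusion:
Individual areas: |Patch 1| = 8, |Patch 2| = 35.
|Patch 1∩Patch 2|: x∈[8,9], y∈[5,7] → 1·2 = 2.
|Patch 1 ∪ Patch 2| = 43 − 2 = 41.00.

41.00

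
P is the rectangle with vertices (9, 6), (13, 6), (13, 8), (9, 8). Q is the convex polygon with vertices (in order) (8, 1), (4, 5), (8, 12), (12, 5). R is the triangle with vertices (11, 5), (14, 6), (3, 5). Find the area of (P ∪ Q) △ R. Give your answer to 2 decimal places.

|P ∪ Q| = 48.2857.
|(P ∪ Q) ∩ R| = 3.3121.
|(P ∪ Q) △ R| = 48.2857 + 4 − 6.6241 = 45.66.

45.66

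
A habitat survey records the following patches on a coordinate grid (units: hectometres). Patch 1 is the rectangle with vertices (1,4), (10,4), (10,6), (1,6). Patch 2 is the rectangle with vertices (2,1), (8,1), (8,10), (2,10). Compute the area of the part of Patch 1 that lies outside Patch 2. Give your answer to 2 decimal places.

6.00

|Patch 1∩Patch 2|: x∈[2,8], y∈[4,6] → 6·2 = 12.
|Patch 1| = 18.
|Patch 1 ∖ Patch 2| = |Patch 1| − |Patch 1∩Patch 2| = 18 − 12 = 6.00.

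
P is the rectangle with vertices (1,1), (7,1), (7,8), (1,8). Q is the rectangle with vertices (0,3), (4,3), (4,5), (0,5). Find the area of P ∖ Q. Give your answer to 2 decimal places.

36.00

|P∩Q|: x∈[1,4], y∈[3,5] → 3·2 = 6.
|P| = 42.
|P ∖ Q| = |P| − |P∩Q| = 42 − 6 = 36.00.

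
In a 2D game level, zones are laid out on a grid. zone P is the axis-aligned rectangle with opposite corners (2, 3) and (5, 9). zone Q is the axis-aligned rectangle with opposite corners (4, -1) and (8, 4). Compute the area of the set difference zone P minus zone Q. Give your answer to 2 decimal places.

17.00

|zone P∩zone Q|: x∈[4,5], y∈[3,4] → 1·1 = 1.
|zone P| = 18.
|zone P ∖ zone Q| = |zone P| − |zone P∩zone Q| = 18 − 1 = 17.00.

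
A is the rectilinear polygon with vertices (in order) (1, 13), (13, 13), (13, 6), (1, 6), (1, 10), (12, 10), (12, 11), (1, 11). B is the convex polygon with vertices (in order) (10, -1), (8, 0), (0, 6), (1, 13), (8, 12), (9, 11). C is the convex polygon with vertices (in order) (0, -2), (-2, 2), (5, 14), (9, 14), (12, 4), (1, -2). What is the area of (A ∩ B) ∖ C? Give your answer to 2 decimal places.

7.28

|A ∩ B| = 44.
|(A ∩ B) ∩ C| = 36.7221.
|(A ∩ B) ∖ C| = 44 − 36.7221 = 7.28.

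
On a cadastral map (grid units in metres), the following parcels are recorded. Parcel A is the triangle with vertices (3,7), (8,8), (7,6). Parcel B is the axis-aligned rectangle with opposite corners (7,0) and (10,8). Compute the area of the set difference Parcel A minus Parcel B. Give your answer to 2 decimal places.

3.60

|Parcel A| = 4.5, |Parcel A∩Parcel B| = 0.9.
|Parcel A ∖ Parcel B| = |Parcel A| − |Parcel A∩Parcel B| = 4.5 − 0.9 = 3.60.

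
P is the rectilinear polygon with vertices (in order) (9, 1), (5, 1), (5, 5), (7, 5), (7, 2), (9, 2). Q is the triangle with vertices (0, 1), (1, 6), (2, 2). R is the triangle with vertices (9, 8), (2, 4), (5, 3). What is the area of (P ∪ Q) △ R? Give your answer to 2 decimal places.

|P ∪ Q| = 14.5.
|(P ∪ Q) ∩ R| = 1.6.
|(P ∪ Q) △ R| = 14.5 + 9.5 − 3.2 = 20.80.

20.80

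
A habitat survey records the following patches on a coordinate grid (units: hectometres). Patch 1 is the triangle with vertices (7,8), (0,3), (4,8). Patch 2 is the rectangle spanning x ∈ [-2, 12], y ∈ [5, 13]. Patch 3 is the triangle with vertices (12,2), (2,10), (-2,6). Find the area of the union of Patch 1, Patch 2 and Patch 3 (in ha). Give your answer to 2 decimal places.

By inclusion–exclusion:
Individual areas: |Patch 1| = 7.5, |Patch 2| = 112, |Patch 3| = 36.
|Patch 1∩Patch 2| = 6.3.
|Patch 1∩Patch 3| = 5.292.
|Patch 2∩Patch 3| = 25.875.
|Patch 1∩Patch 2∩Patch 3| = 5.1208.
|Patch 1 ∪ Patch 2 ∪ Patch 3| = 155.5 − 37.467 + 5.1208 = 123.15.

123.15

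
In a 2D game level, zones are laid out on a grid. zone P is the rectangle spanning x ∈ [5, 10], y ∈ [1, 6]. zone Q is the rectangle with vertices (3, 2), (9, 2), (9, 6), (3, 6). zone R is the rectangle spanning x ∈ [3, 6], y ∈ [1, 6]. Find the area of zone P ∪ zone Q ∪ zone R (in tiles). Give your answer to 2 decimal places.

35.00

By inclusion–exclusion:
Individual areas: |zone P| = 25, |zone Q| = 24, |zone R| = 15.
|zone P∩zone Q|: x∈[5,9], y∈[2,6] → 4·4 = 16.
|zone P∩zone R|: x∈[5,6], y∈[1,6] → 1·5 = 5.
|zone Q∩zone R|: x∈[3,6], y∈[2,6] → 3·4 = 12.
|zone P∩zone Q∩zone R| = 4.
|zone P ∪ zone Q ∪ zone R| = 64 − 33 + 4 = 35.00.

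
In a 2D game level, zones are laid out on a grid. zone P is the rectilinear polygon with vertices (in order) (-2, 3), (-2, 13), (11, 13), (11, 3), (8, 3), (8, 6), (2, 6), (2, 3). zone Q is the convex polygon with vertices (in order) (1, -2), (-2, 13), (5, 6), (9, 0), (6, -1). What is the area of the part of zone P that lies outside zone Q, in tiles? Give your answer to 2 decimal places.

|zone P| = 112, |zone P∩zone Q| = 26.5.
|zone P ∖ zone Q| = |zone P| − |zone P∩zone Q| = 112 − 26.5 = 85.50.

85.50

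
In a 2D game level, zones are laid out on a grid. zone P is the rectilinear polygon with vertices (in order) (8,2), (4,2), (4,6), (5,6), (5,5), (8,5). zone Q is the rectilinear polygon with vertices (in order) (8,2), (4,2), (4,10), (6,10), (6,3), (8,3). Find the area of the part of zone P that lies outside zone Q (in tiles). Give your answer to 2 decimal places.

4.00

|zone P| = 13, |zone P∩zone Q| = 9.
|zone P ∖ zone Q| = |zone P| − |zone P∩zone Q| = 13 − 9 = 4.00.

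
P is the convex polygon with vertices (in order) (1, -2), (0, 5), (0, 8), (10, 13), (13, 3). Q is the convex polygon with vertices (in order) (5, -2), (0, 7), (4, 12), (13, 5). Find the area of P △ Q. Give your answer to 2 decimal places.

47.89

|P| = 121.5, |Q| = 90, |P∩Q| = 81.8039.
|P △ Q| = |P| + |Q| − 2·|P∩Q| = 121.5 + 90 − 163.6078 = 47.89.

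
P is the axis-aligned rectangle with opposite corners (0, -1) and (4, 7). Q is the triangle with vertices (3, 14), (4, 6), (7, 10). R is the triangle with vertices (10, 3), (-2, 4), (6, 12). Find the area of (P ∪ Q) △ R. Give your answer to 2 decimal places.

|P ∪ Q| = 45.9375.
|(P ∪ Q) ∩ R| = 21.8934.
|(P ∪ Q) △ R| = 45.9375 + 52 − 43.7869 = 54.15.

54.15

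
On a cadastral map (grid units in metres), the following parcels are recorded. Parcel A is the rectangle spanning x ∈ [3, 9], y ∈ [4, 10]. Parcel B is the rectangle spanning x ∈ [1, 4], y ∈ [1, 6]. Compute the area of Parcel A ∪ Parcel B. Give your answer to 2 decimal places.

By inclusion–exclusion:
Individual areas: |Parcel A| = 36, |Parcel B| = 15.
|Parcel A∩Parcel B|: x∈[3,4], y∈[4,6] → 1·2 = 2.
|Parcel A ∪ Parcel B| = 51 − 2 = 49.00.

49.00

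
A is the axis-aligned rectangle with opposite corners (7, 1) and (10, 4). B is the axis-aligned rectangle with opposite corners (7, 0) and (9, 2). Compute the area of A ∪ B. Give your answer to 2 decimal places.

By inclusion–exclusion:
Individual areas: |A| = 9, |B| = 4.
|A∩B|: x∈[7,9], y∈[1,2] → 2·1 = 2.
|A ∪ B| = 13 − 2 = 11.00.

11.00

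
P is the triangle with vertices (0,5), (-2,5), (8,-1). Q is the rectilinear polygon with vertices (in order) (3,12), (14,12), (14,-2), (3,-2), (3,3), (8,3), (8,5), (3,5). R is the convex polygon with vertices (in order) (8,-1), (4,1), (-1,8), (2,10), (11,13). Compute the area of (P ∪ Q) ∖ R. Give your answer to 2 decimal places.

|P ∪ Q| = 148.125.
|(P ∪ Q) ∩ R| = 62.3347.
|(P ∪ Q) ∖ R| = 148.125 − 62.3347 = 85.79.

85.79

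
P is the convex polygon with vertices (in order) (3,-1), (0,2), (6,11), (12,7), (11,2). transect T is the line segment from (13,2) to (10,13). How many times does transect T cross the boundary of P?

The segment meets the boundary at (11.556,7.296), (11.846,6.231).

2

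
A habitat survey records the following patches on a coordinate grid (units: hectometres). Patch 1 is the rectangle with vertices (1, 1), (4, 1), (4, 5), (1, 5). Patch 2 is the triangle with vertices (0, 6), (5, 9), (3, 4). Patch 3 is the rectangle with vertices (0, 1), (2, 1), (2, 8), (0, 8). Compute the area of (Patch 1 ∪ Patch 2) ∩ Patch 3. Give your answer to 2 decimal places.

6.45

The region (Patch 1 ∪ Patch 2) ∩ Patch 3 is the polygon with vertices (1,1), (1,5), (1.5,5), (0,6), (2,7.2), (2,1).
By the shoelace formula its area is 6.45.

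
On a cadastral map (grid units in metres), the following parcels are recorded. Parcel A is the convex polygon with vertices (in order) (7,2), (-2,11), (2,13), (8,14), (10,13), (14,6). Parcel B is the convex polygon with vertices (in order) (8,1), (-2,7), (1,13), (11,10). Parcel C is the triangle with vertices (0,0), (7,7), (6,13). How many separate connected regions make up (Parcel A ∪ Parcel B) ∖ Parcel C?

(Parcel A ∪ Parcel B) ∖ Parcel C is a single connected region.

1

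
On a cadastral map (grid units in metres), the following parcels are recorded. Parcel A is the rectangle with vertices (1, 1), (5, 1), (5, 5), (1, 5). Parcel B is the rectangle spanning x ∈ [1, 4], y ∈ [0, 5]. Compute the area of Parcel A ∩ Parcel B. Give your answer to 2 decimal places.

|Parcel A∩Parcel B|: x∈[1,4], y∈[1,5] → 3·4 = 12.

12.00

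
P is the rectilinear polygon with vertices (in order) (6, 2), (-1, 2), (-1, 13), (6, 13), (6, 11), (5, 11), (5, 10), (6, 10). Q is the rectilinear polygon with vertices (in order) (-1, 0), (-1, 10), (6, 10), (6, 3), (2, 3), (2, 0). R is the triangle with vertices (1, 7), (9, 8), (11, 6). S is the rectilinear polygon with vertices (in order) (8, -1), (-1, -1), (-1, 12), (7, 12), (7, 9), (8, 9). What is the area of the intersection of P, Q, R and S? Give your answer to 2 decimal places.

2.81

The intersection is the polygon with vertices (1,7), (6,7.625), (6,6.5).
By the shoelace formula its area is 2.81.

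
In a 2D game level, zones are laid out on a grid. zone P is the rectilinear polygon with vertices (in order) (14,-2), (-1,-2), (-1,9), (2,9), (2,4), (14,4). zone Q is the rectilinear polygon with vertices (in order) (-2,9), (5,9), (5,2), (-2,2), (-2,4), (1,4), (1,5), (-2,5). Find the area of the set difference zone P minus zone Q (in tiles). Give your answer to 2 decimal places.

80.00

|zone P| = 105, |zone P∩zone Q| = 25.
|zone P ∖ zone Q| = |zone P| − |zone P∩zone Q| = 105 − 25 = 80.00.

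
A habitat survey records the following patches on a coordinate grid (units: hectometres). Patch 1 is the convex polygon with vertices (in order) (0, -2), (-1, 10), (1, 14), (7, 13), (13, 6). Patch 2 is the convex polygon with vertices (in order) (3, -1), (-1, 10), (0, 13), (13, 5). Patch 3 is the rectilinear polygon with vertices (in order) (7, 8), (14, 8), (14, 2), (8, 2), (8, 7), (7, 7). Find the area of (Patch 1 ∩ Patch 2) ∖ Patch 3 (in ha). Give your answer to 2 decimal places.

69.09

|Patch 1 ∩ Patch 2| = 80.8779.
|(Patch 1 ∩ Patch 2) ∩ Patch 3| = 11.7861.
|(Patch 1 ∩ Patch 2) ∖ Patch 3| = 80.8779 − 11.7861 = 69.09.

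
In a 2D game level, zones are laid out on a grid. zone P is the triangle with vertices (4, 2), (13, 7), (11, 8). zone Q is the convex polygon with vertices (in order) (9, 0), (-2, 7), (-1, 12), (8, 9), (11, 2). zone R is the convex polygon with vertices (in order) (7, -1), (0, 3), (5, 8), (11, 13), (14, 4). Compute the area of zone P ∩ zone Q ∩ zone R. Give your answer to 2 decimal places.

The intersection is the polygon with vertices (4.791,2.678), (9.119,6.388), (9.654,5.141), (4.992,2.551).
By the shoelace formula its area is 4.25.

4.25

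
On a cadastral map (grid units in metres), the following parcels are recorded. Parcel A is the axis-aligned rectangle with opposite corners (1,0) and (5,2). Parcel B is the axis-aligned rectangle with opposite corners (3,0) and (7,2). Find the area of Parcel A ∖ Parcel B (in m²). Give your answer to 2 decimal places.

|Parcel A∩Parcel B|: x∈[3,5], y∈[0,2] → 2·2 = 4.
|Parcel A| = 8.
|Parcel A ∖ Parcel B| = |Parcel A| − |Parcel A∩Parcel B| = 8 − 4 = 4.00.

4.00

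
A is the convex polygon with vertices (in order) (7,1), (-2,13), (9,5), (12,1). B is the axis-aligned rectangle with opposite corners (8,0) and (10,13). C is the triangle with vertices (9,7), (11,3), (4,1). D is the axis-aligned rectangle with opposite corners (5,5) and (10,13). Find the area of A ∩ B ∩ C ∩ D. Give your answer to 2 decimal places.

0.36

The intersection is the polygon with vertices (8,5.727), (9,5), (8,5).
By the shoelace formula its area is 0.36.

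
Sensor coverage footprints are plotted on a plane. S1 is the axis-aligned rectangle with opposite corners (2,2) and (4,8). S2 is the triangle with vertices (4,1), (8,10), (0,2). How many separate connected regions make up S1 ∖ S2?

S1 ∖ S2 is a single connected region.

1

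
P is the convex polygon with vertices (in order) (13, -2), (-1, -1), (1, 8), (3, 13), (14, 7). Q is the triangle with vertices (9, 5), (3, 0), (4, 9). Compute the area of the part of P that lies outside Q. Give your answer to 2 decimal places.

|P| = 156.5, |P∩Q| = 24.5.
|P ∖ Q| = |P| − |P∩Q| = 156.5 − 24.5 = 132.00.

132.00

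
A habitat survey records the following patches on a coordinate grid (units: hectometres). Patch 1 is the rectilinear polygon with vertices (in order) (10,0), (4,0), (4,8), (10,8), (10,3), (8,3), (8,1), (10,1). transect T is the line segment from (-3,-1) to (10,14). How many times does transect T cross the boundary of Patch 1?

2

The segment meets the boundary at (4.8,8), (4,7.077).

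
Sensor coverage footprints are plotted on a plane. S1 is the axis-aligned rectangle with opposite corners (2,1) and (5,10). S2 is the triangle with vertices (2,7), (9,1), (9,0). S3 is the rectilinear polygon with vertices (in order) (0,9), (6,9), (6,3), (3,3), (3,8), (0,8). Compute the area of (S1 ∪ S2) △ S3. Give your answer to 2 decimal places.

23.86

|S1 ∪ S2| = 29.8571.
|(S1 ∪ S2) ∩ S3| = 13.5.
|(S1 ∪ S2) △ S3| = 29.8571 + 21 − 27 = 23.86.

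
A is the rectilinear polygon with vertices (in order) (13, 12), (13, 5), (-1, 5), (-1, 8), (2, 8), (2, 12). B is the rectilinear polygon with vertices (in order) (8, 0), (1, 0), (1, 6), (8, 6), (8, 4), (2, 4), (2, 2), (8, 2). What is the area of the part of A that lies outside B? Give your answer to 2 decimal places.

79.00

|A| = 86, |A∩B| = 7.
|A ∖ B| = |A| − |A∩B| = 86 − 7 = 79.00.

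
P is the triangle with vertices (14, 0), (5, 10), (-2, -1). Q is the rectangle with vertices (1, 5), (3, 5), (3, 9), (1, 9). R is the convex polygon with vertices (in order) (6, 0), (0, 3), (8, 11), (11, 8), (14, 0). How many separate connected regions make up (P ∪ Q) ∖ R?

2

(P ∪ Q) ∖ R splits into 2 disjoint pieces (area 11.35, area 17.9655).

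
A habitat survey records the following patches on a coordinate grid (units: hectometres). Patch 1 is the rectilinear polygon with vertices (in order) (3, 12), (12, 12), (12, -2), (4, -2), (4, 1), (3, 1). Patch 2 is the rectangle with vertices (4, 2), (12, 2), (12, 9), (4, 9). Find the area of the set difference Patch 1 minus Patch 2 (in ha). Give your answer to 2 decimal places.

67.00

|Patch 1| = 123, |Patch 1∩Patch 2| = 56.
|Patch 1 ∖ Patch 2| = |Patch 1| − |Patch 1∩Patch 2| = 123 − 56 = 67.00.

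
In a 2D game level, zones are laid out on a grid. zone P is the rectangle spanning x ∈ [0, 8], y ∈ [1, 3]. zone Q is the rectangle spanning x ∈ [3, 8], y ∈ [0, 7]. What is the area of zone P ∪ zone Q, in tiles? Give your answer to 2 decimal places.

41.00

By inclusion–exclusion:
Individual areas: |zone P| = 16, |zone Q| = 35.
|zone P∩zone Q|: x∈[3,8], y∈[1,3] → 5·2 = 10.
|zone P ∪ zone Q| = 51 − 10 = 41.00.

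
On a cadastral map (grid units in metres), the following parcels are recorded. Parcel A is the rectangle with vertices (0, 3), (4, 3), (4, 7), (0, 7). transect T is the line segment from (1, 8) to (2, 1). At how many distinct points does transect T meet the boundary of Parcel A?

The segment meets the boundary at (1.714,3), (1.143,7).

2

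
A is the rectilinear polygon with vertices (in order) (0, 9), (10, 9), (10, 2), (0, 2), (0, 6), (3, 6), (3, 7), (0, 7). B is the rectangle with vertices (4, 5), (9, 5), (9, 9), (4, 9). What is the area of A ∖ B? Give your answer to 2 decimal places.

47.00

|A| = 67, |A∩B| = 20.
|A ∖ B| = |A| − |A∩B| = 67 − 20 = 47.00.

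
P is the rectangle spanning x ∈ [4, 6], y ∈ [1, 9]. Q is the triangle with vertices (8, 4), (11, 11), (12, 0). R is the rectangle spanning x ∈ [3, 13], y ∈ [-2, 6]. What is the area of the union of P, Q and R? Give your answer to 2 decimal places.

92.49

By inclusion–exclusion:
Individual areas: |P| = 16, |Q| = 20, |R| = 80.
|P∩Q| = 0.
|P∩R|: x∈[4,6], y∈[1,6] → 2·5 = 10.
|Q∩R| = 13.5065.
|P∩Q∩R| = 0.
|P ∪ Q ∪ R| = 116 − 23.5065 + 0 = 92.49.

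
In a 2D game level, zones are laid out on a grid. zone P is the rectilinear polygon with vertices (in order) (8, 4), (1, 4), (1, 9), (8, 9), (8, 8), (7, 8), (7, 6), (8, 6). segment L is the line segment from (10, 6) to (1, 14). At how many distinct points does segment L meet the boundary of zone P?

2

The segment meets the boundary at (6.625,9), (7.75,8).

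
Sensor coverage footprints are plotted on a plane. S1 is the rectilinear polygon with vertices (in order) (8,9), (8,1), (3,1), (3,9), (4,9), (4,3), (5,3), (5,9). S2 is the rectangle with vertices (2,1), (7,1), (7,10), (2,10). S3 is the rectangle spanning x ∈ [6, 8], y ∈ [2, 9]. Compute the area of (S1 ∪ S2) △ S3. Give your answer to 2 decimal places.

|S1 ∪ S2| = 53.
|(S1 ∪ S2) ∩ S3| = 14.
|(S1 ∪ S2) △ S3| = 53 + 14 − 28 = 39.00.

39.00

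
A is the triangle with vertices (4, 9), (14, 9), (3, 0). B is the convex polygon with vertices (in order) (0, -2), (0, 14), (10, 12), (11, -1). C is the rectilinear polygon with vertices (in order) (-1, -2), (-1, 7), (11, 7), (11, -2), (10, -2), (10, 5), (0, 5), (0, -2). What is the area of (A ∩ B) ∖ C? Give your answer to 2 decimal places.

26.73

|A ∩ B| = 39.5321.
|(A ∩ B) ∩ C| = 12.8056.
|(A ∩ B) ∖ C| = 39.5321 − 12.8056 = 26.73.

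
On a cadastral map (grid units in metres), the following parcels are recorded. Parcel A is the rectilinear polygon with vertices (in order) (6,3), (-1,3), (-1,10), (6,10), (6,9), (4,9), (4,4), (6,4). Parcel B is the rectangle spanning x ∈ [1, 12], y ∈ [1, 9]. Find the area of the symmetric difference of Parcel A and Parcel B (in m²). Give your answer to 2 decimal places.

87.00

|Parcel A| = 39, |Parcel B| = 88, |Parcel A∩Parcel B| = 20.
|Parcel A △ Parcel B| = |Parcel A| + |Parcel B| − 2·|Parcel A∩Parcel B| = 39 + 88 − 40 = 87.00.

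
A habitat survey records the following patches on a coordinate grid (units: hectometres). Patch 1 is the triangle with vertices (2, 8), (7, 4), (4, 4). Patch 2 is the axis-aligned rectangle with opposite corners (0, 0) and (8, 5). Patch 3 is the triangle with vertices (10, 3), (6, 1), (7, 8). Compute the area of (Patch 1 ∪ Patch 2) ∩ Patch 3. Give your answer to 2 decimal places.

The region (Patch 1 ∪ Patch 2) ∩ Patch 3 is the polygon with vertices (8,5), (8,2), (6,1), (6.571,5).
By the shoelace formula its area is 5.86.

5.86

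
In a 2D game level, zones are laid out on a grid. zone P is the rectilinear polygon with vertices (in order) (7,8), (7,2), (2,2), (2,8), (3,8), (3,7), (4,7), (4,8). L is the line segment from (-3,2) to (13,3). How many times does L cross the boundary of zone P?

The segment meets the boundary at (7,2.625), (2,2.312).

2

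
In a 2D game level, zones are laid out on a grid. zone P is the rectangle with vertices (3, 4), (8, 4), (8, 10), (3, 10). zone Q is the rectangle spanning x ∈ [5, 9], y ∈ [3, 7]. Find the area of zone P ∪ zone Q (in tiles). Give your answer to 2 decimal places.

37.00

By inclusion–exclusion:
Individual areas: |zone P| = 30, |zone Q| = 16.
|zone P∩zone Q|: x∈[5,8], y∈[4,7] → 3·3 = 9.
|zone P ∪ zone Q| = 46 − 9 = 37.00.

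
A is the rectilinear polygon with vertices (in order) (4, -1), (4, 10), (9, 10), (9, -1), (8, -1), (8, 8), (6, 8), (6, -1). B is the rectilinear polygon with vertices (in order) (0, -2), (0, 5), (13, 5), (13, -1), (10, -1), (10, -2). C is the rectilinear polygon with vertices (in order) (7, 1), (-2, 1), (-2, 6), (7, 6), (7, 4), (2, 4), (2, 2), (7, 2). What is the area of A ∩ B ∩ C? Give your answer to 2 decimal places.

4.00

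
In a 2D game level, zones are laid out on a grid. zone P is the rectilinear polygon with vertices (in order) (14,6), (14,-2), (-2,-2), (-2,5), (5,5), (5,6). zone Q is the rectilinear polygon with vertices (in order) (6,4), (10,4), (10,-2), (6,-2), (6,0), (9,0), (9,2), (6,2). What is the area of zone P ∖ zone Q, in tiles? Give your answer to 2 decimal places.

|zone P| = 121, |zone P∩zone Q| = 18.
|zone P ∖ zone Q| = |zone P| − |zone P∩zone Q| = 121 − 18 = 103.00.

103.00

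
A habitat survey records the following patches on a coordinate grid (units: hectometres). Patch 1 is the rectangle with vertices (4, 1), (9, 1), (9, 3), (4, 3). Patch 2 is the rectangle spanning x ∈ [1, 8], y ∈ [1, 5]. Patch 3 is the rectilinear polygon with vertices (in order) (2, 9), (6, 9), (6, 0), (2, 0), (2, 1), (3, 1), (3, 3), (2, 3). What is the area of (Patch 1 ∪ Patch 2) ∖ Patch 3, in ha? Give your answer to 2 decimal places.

16.00

|Patch 1 ∪ Patch 2| = 30.
|(Patch 1 ∪ Patch 2) ∩ Patch 3| = 14.
|(Patch 1 ∪ Patch 2) ∖ Patch 3| = 30 − 14 = 16.00.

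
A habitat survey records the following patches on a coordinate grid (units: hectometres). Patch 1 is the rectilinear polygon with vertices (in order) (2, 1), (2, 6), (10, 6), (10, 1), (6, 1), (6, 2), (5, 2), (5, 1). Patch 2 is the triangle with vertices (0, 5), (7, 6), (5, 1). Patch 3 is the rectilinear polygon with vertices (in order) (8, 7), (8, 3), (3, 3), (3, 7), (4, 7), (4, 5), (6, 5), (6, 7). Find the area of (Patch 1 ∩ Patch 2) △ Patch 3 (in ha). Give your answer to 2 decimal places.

|Patch 1 ∩ Patch 2| = 14.4143.
|(Patch 1 ∩ Patch 2) ∩ Patch 3| = 7.6286.
|(Patch 1 ∩ Patch 2) △ Patch 3| = 14.4143 + 16 − 15.2571 = 15.16.

15.16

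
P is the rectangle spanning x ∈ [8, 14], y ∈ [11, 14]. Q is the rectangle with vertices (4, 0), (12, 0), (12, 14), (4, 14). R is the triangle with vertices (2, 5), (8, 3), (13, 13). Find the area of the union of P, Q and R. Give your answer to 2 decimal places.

By inclusion–exclusion:
Individual areas: |P| = 18, |Q| = 112, |R| = 35.
|P∩Q|: x∈[8,12], y∈[11,14] → 4·3 = 12.
|P∩R| = 1.75.
|Q∩R| = 32.2424.
|P∩Q∩R| = 1.1136.
|P ∪ Q ∪ R| = 165 − 45.9924 + 1.1136 = 120.12.

120.12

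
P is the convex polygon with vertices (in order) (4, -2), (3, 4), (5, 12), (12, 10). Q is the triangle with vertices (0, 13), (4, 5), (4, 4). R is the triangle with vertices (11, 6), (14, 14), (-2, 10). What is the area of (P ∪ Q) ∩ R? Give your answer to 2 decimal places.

|P ∪ Q| = 61.47.
|(P ∪ Q) ∩ R| = 26.78.

26.78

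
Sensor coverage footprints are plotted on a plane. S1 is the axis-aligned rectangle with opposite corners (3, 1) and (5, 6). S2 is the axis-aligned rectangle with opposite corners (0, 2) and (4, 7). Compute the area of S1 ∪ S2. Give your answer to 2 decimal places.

26.00

By inclusion–exclusion:
Individual areas: |S1| = 10, |S2| = 20.
|S1∩S2|: x∈[3,4], y∈[2,6] → 1·4 = 4.
|S1 ∪ S2| = 30 − 4 = 26.00.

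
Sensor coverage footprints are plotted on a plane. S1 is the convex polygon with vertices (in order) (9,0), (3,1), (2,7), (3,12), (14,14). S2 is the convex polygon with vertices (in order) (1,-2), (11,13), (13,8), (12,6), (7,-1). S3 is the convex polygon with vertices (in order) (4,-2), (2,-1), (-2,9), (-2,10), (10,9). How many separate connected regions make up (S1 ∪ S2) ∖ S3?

2

(S1 ∪ S2) ∖ S3 splits into 2 disjoint pieces (area 72.4829, area 1.1562).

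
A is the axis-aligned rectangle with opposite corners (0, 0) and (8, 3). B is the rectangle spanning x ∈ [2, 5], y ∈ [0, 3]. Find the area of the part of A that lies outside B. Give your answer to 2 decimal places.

|A∩B|: x∈[2,5], y∈[0,3] → 3·3 = 9.
|A| = 24.
|A ∖ B| = |A| − |A∩B| = 24 − 9 = 15.00.

15.00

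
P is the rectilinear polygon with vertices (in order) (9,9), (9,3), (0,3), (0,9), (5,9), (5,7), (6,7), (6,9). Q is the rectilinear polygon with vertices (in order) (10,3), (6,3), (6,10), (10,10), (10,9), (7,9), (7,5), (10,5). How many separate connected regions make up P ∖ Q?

P ∖ Q splits into 2 disjoint pieces (area 8, area 34).

2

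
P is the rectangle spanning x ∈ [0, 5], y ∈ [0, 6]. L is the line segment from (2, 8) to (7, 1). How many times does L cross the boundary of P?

The segment meets the boundary at (3.429,6), (5,3.8).

2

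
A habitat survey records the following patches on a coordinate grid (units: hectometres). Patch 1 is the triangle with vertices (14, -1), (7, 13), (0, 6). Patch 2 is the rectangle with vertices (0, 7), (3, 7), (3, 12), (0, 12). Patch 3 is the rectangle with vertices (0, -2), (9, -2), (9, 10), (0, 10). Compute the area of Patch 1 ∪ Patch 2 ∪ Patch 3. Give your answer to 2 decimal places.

By inclusion–exclusion:
Individual areas: |Patch 1| = 73.5, |Patch 2| = 15, |Patch 3| = 108.
|Patch 1∩Patch 2| = 2.
|Patch 1∩Patch 3| = 48.
|Patch 2∩Patch 3|: x∈[0,3], y∈[7,10] → 3·3 = 9.
|Patch 1∩Patch 2∩Patch 3| = 2.
|Patch 1 ∪ Patch 2 ∪ Patch 3| = 196.5 − 59 + 2 = 139.50.

139.50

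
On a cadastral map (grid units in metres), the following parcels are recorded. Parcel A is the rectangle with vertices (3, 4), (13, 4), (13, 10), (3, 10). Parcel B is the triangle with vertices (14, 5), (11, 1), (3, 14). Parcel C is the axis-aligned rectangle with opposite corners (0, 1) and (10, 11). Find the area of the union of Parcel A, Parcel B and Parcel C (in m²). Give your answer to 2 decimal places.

127.33

By inclusion–exclusion:
Individual areas: |Parcel A| = 60, |Parcel B| = 35.5, |Parcel C| = 100.
|Parcel A∩Parcel B| = 23.467.
|Parcel A∩Parcel C|: x∈[3,10], y∈[4,10] → 7·6 = 42.
|Parcel B∩Parcel C| = 17.0363.
|Parcel A∩Parcel B∩Parcel C| = 14.3306.
|Parcel A ∪ Parcel B ∪ Parcel C| = 195.5 − 82.5033 + 14.3306 = 127.33.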